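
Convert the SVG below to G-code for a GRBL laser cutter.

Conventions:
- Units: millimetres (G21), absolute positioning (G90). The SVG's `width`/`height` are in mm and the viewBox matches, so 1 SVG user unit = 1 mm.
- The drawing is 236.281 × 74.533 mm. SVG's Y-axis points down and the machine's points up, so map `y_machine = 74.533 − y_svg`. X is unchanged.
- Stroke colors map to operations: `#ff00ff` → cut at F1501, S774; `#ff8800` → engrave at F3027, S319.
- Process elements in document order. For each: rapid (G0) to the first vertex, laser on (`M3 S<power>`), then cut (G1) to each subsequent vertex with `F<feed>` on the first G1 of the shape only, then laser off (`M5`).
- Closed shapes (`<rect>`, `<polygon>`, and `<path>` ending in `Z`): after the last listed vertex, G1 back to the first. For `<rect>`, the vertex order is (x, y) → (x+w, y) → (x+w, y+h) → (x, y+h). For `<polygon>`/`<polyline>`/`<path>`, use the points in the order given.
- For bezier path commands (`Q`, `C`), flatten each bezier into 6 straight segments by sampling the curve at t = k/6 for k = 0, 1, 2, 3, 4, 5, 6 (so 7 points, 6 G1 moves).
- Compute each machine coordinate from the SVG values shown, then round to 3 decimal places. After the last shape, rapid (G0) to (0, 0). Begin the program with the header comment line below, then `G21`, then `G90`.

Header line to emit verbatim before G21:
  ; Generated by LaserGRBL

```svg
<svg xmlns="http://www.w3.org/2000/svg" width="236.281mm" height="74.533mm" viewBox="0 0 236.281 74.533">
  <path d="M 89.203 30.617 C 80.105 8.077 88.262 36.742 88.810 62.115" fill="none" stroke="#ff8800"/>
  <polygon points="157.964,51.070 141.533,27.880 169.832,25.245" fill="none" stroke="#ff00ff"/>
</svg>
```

Since the viewBox matches the mm dimensions, user units are millimetres directly. The only transform is the Y-flip y_m = 74.533 − y_svg.

Shape 1 is a cubic bezier drawn with `<path>`. Its stroke #ff8800 means engrave at S319, F3027. After flipping Y the toolpath is (89.203,43.916) → (85.977,51.171) → (84.936,51.406) → (85.389,46.134) → (86.647,36.870) → (88.017,25.127) → (88.810,12.418).

Shape 2 is a regular polygon drawn with `<polygon>`. Its stroke #ff00ff means cut at S774, F1501. After flipping Y the toolpath is (157.964,23.463) → (141.533,46.653) → (169.832,49.288) → (157.964,23.463), returning to the start.

; Generated by LaserGRBL
G21
G90
G0 X89.203 Y43.916
M3 S319
G1 X85.977 Y51.171 F3027
G1 X84.936 Y51.406
G1 X85.389 Y46.134
G1 X86.647 Y36.870
G1 X88.017 Y25.127
G1 X88.810 Y12.418
M5
G0 X157.964 Y23.463
M3 S774
G1 X141.533 Y46.653 F1501
G1 X169.832 Y49.288
G1 X157.964 Y23.463
M5
G0 X0.000 Y0.000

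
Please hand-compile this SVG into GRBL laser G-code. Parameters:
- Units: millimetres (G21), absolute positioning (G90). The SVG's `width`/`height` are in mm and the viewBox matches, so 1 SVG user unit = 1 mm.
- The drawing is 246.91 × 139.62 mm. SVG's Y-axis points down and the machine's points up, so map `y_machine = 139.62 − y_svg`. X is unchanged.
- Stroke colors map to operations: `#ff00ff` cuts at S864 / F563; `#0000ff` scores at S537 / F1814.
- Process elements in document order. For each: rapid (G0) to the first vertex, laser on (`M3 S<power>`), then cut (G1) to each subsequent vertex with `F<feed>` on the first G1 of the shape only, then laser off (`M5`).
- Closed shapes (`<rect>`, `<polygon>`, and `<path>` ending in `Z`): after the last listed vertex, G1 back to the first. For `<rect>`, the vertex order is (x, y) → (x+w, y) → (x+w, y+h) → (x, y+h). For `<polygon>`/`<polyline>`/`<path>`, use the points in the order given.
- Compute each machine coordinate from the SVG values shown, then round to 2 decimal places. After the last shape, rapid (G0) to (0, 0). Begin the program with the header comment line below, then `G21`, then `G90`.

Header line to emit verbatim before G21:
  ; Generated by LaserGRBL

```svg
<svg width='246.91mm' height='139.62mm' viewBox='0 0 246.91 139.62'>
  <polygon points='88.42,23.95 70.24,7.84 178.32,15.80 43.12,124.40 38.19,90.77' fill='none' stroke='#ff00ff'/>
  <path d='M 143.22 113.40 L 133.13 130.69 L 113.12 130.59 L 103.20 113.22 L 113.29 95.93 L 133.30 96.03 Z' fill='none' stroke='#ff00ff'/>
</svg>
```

viewBox `0 0 246.91 139.62` with mm width/height → 1 unit = 1 mm. Flip: y_m = 139.62 − y_svg.

**Shape 1** — `<polygon>` closed polygon, stroke `#ff00ff` → cut (S864, F563). Machine vertices: (88.42,115.67) → (70.24,131.78) → (178.32,123.82) → (43.12,15.22) → (38.19,48.85) → (88.42,115.67). Closed: final G1 returns to the first vertex.

**Shape 2** — `<path>` regular polygon, stroke `#ff00ff` → cut (S864, F563). Machine vertices: (143.22,26.22) → (133.13,8.93) → (113.12,9.03) → (103.20,26.40) → (113.29,43.69) → (133.30,43.59) → (143.22,26.22). Closed: final G1 returns to the first vertex.

; Generated by LaserGRBL
G21
G90
G0 X88.42 Y115.67
M3 S864
G1 X70.24 Y131.78 F563
G1 X178.32 Y123.82
G1 X43.12 Y15.22
G1 X38.19 Y48.85
G1 X88.42 Y115.67
M5
G0 X143.22 Y26.22
M3 S864
G1 X133.13 Y8.93 F563
G1 X113.12 Y9.03
G1 X103.20 Y26.40
G1 X113.29 Y43.69
G1 X133.30 Y43.59
G1 X143.22 Y26.22
M5
G0 X0.00 Y0.00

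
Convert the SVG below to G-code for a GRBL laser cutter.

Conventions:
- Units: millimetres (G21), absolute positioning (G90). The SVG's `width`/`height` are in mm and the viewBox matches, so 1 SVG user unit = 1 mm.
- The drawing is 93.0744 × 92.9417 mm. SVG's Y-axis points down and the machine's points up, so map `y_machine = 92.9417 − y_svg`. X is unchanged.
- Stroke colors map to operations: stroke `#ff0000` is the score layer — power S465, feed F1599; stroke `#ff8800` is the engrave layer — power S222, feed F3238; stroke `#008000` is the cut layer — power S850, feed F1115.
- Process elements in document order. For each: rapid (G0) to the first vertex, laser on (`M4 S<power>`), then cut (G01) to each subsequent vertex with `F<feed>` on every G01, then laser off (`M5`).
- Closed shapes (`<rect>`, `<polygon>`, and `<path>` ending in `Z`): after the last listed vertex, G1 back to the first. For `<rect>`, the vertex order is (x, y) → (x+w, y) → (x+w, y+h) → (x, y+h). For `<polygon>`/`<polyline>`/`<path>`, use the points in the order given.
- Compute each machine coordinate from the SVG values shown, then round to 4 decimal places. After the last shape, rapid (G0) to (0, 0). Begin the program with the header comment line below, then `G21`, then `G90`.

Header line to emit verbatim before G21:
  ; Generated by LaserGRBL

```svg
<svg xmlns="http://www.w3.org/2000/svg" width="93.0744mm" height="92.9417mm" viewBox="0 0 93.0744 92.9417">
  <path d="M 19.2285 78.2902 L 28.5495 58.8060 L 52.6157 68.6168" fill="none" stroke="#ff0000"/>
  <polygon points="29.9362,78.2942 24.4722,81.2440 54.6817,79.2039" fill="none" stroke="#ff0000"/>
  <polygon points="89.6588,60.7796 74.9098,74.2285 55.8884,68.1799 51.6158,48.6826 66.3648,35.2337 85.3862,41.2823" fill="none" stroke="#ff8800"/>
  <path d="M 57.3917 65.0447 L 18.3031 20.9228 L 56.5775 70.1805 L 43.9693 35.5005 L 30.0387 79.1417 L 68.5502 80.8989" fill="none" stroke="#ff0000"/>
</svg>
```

Since the viewBox matches the mm dimensions, user units are millimetres directly. The only transform is the Y-flip y_m = 92.9417 − y_svg.

Shape 1 is a open polyline drawn with `<path>`. Its stroke #ff0000 means score at S465, F1599. After flipping Y the toolpath is (19.2285,14.6515) → (28.5495,34.1357) → (52.6157,24.3249).

Shape 2 is a closed polygon drawn with `<polygon>`. Its stroke #ff0000 means score at S465, F1599. After flipping Y the toolpath is (29.9362,14.6475) → (24.4722,11.6977) → (54.6817,13.7378) → (29.9362,14.6475), returning to the start.

Shape 3 is a regular polygon drawn with `<polygon>`. Its stroke #ff8800 means engrave at S222, F3238. After flipping Y the toolpath is (89.6588,32.1621) → (74.9098,18.7132) → (55.8884,24.7618) → (51.6158,44.2591) → (66.3648,57.7080) → (85.3862,51.6594) → (89.6588,32.1621), returning to the start.

Shape 4 is a open polyline drawn with `<path>`. Its stroke #ff0000 means score at S465, F1599. After flipping Y the toolpath is (57.3917,27.8970) → (18.3031,72.0189) → (56.5775,22.7612) → (43.9693,57.4412) → (30.0387,13.8000) → (68.5502,12.0428).

; Generated by LaserGRBL
G21
G90
G0 X19.2285 Y14.6515
M4 S465
G01 X28.5495 Y34.1357 F1599
G01 X52.6157 Y24.3249 F1599
M5
G0 X29.9362 Y14.6475
M4 S465
G01 X24.4722 Y11.6977 F1599
G01 X54.6817 Y13.7378 F1599
G01 X29.9362 Y14.6475 F1599
M5
G0 X89.6588 Y32.1621
M4 S222
G01 X74.9098 Y18.7132 F3238
G01 X55.8884 Y24.7618 F3238
G01 X51.6158 Y44.2591 F3238
G01 X66.3648 Y57.7080 F3238
G01 X85.3862 Y51.6594 F3238
G01 X89.6588 Y32.1621 F3238
M5
G0 X57.3917 Y27.8970
M4 S465
G01 X18.3031 Y72.0189 F1599
G01 X56.5775 Y22.7612 F1599
G01 X43.9693 Y57.4412 F1599
G01 X30.0387 Y13.8000 F1599
G01 X68.5502 Y12.0428 F1599
M5
G0 X0.0000 Y0.0000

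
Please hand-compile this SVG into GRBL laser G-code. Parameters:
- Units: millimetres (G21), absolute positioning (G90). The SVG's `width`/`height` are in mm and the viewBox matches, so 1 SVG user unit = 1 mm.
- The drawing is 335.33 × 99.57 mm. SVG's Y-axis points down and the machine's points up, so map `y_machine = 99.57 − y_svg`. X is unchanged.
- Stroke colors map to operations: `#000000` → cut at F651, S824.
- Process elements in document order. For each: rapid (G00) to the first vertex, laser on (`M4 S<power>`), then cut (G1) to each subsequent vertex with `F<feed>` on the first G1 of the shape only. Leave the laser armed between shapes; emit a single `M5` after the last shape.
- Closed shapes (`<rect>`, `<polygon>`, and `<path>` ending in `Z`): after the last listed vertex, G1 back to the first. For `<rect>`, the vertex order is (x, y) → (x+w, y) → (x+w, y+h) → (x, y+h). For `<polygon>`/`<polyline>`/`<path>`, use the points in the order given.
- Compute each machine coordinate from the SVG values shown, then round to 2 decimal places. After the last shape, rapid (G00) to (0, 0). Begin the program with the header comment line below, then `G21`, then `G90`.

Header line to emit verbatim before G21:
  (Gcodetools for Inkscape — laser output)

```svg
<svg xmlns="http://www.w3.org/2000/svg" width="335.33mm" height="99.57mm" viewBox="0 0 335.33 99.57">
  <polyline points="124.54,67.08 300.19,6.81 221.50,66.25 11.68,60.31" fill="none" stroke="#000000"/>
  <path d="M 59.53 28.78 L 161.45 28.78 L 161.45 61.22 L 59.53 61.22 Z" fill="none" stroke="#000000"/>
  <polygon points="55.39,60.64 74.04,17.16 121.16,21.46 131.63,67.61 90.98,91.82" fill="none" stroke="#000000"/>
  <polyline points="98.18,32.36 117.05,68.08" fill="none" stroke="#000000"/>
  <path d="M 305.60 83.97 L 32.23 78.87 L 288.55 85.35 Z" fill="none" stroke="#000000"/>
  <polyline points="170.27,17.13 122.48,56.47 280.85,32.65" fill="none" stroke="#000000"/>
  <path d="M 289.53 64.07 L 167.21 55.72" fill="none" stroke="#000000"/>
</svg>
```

Since the viewBox matches the mm dimensions, user units are millimetres directly. The only transform is the Y-flip y_m = 99.57 − y_svg.

Shape 1 is a open polyline drawn with `<polyline>`. Its stroke #000000 means cut at S824, F651. After flipping Y the toolpath is (124.54,32.49) → (300.19,92.76) → (221.50,33.32) → (11.68,39.26).

Shape 2 is a rectangle drawn with `<path>`. Its stroke #000000 means cut at S824, F651. After flipping Y the toolpath is (59.53,70.79) → (161.45,70.79) → (161.45,38.35) → (59.53,38.35) → (59.53,70.79), returning to the start.

Shape 3 is a regular polygon drawn with `<polygon>`. Its stroke #000000 means cut at S824, F651. After flipping Y the toolpath is (55.39,38.93) → (74.04,82.41) → (121.16,78.11) → (131.63,31.96) → (90.98,7.75) → (55.39,38.93), returning to the start.

Shape 4 is a line segment drawn with `<polyline>`. Its stroke #000000 means cut at S824, F651. After flipping Y the toolpath is (98.18,67.21) → (117.05,31.49).

Shape 5 is a closed polygon drawn with `<path>`. Its stroke #000000 means cut at S824, F651. After flipping Y the toolpath is (305.60,15.60) → (32.23,20.70) → (288.55,14.22) → (305.60,15.60), returning to the start.

Shape 6 is a open polyline drawn with `<polyline>`. Its stroke #000000 means cut at S824, F651. After flipping Y the toolpath is (170.27,82.44) → (122.48,43.10) → (280.85,66.92).

Shape 7 is a line segment drawn with `<path>`. Its stroke #000000 means cut at S824, F651. After flipping Y the toolpath is (289.53,35.50) → (167.21,43.85).

(Gcodetools for Inkscape — laser output)
G21
G90
G00 X124.54 Y32.49
M4 S824
G1 X300.19 Y92.76 F651
G1 X221.50 Y33.32
G1 X11.68 Y39.26
G00 X59.53 Y70.79
M4 S824
G1 X161.45 Y70.79 F651
G1 X161.45 Y38.35
G1 X59.53 Y38.35
G1 X59.53 Y70.79
G00 X55.39 Y38.93
M4 S824
G1 X74.04 Y82.41 F651
G1 X121.16 Y78.11
G1 X131.63 Y31.96
G1 X90.98 Y7.75
G1 X55.39 Y38.93
G00 X98.18 Y67.21
M4 S824
G1 X117.05 Y31.49 F651
G00 X305.60 Y15.60
M4 S824
G1 X32.23 Y20.70 F651
G1 X288.55 Y14.22
G1 X305.60 Y15.60
G00 X170.27 Y82.44
M4 S824
G1 X122.48 Y43.10 F651
G1 X280.85 Y66.92
G00 X289.53 Y35.50
M4 S824
G1 X167.21 Y43.85 F651
M5
G00 X0.00 Y0.00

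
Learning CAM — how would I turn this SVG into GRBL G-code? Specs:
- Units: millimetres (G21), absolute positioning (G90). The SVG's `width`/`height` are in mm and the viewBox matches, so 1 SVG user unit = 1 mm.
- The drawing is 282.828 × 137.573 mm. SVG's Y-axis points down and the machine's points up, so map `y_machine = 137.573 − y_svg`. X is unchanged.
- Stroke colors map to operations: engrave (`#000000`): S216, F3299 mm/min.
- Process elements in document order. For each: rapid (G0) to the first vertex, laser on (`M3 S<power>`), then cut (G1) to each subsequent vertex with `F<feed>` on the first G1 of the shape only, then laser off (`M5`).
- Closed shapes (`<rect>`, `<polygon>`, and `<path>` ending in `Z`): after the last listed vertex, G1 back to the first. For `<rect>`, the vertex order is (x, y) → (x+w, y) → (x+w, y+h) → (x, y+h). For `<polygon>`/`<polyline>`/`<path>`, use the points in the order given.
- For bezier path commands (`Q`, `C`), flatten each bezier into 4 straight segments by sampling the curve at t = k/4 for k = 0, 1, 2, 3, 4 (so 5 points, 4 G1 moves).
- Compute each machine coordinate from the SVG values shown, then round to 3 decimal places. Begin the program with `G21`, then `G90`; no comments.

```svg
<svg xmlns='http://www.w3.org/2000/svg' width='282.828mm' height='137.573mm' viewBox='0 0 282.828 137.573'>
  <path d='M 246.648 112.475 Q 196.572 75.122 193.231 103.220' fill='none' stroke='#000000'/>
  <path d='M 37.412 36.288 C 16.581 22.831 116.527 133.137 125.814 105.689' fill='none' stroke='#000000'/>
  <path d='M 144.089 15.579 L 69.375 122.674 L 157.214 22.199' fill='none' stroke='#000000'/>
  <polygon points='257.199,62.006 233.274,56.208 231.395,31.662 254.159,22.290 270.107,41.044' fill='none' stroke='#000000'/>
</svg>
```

1 u = 1 mm; y_m = 137.573 − y.

[1] `<path>` quadratic bezier, #000000→engrave S216 F3299: (246.648,25.098) → (224.531,39.684) → (208.256,46.088) → (197.822,44.311) → (193.231,34.353)

[2] `<path>` cubic bezier, #000000→engrave S216 F3299: (37.412,101.285) → (41.131,92.258) → (70.319,61.338) → (105.154,33.041) → (125.814,31.884)

[3] `<path>` open polyline, #000000→engrave S216 F3299: (144.089,121.994) → (69.375,14.899) → (157.214,115.374)

[4] `<polygon>` regular polygon, #000000→engrave S216 F3299: (257.199,75.567) → (233.274,81.365) → (231.395,105.911) → (254.159,115.283) → (270.107,96.529) → (257.199,75.567) (closed)

G21
G90
G0 X246.648 Y25.098
M3 S216
G1 X224.531 Y39.684 F3299
G1 X208.256 Y46.088
G1 X197.822 Y44.311
G1 X193.231 Y34.353
M5
G0 X37.412 Y101.285
M3 S216
G1 X41.131 Y92.258 F3299
G1 X70.319 Y61.338
G1 X105.154 Y33.041
G1 X125.814 Y31.884
M5
G0 X144.089 Y121.994
M3 S216
G1 X69.375 Y14.899 F3299
G1 X157.214 Y115.374
M5
G0 X257.199 Y75.567
M3 S216
G1 X233.274 Y81.365 F3299
G1 X231.395 Y105.911
G1 X254.159 Y115.283
G1 X270.107 Y96.529
G1 X257.199 Y75.567
M5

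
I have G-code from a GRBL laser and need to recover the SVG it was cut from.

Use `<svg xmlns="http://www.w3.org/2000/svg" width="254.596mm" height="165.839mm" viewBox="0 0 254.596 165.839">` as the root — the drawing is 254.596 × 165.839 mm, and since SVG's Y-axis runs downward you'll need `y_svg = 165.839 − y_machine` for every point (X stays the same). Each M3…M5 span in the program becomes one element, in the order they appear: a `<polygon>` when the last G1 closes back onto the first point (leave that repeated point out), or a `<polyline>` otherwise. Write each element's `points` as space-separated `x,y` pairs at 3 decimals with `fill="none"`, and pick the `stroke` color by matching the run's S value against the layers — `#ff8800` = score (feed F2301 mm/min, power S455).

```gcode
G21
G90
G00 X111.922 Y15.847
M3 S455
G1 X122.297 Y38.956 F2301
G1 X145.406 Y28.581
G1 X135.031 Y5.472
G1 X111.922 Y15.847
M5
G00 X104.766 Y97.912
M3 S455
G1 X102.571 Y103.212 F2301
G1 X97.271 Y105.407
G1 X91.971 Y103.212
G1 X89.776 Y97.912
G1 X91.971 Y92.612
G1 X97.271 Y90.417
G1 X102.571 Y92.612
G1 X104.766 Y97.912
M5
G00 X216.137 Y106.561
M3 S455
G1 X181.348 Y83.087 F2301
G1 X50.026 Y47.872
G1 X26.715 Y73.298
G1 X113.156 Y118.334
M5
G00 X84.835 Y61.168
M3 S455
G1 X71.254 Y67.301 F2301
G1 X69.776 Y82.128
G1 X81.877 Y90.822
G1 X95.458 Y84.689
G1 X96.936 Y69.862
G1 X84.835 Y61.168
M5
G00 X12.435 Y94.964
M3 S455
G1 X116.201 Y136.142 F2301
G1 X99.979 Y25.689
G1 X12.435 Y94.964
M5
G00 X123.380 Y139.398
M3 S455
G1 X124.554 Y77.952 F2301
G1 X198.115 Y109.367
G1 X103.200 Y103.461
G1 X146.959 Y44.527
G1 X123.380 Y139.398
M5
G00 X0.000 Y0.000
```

<svg xmlns="http://www.w3.org/2000/svg" width="254.596mm" height="165.839mm" viewBox="0 0 254.596 165.839">
  <polygon points="111.922,149.992 122.297,126.883 145.406,137.258 135.031,160.367" fill="none" stroke="#ff8800"/>
  <polygon points="104.766,67.927 102.571,62.627 97.271,60.432 91.971,62.627 89.776,67.927 91.971,73.227 97.271,75.422 102.571,73.227" fill="none" stroke="#ff8800"/>
  <polyline points="216.137,59.278 181.348,82.752 50.026,117.967 26.715,92.541 113.156,47.505" fill="none" stroke="#ff8800"/>
  <polygon points="84.835,104.671 71.254,98.538 69.776,83.711 81.877,75.017 95.458,81.150 96.936,95.977" fill="none" stroke="#ff8800"/>
  <polygon points="12.435,70.875 116.201,29.697 99.979,140.150" fill="none" stroke="#ff8800"/>
  <polygon points="123.380,26.441 124.554,87.887 198.115,56.472 103.200,62.378 146.959,121.312" fill="none" stroke="#ff8800"/>
</svg>

y_svg = 165.839 − y_m. Every run uses S455, so all elements get stroke `#ff8800` (score).

[1] closed run; points: 111.922,149.992 122.297,126.883 145.406,137.258 135.031,160.367

[2] closed run; points: 104.766,67.927 102.571,62.627 97.271,60.432 91.971,62.627 89.776,67.927 91.971,73.227 97.271,75.422 102.571,73.227

[3] open run; points: 216.137,59.278 181.348,82.752 50.026,117.967 26.715,92.541 113.156,47.505

[4] closed run; points: 84.835,104.671 71.254,98.538 69.776,83.711 81.877,75.017 95.458,81.150 96.936,95.977

[5] closed run; points: 12.435,70.875 116.201,29.697 99.979,140.150

[6] closed run; points: 123.380,26.441 124.554,87.887 198.115,56.472 103.200,62.378 146.959,121.312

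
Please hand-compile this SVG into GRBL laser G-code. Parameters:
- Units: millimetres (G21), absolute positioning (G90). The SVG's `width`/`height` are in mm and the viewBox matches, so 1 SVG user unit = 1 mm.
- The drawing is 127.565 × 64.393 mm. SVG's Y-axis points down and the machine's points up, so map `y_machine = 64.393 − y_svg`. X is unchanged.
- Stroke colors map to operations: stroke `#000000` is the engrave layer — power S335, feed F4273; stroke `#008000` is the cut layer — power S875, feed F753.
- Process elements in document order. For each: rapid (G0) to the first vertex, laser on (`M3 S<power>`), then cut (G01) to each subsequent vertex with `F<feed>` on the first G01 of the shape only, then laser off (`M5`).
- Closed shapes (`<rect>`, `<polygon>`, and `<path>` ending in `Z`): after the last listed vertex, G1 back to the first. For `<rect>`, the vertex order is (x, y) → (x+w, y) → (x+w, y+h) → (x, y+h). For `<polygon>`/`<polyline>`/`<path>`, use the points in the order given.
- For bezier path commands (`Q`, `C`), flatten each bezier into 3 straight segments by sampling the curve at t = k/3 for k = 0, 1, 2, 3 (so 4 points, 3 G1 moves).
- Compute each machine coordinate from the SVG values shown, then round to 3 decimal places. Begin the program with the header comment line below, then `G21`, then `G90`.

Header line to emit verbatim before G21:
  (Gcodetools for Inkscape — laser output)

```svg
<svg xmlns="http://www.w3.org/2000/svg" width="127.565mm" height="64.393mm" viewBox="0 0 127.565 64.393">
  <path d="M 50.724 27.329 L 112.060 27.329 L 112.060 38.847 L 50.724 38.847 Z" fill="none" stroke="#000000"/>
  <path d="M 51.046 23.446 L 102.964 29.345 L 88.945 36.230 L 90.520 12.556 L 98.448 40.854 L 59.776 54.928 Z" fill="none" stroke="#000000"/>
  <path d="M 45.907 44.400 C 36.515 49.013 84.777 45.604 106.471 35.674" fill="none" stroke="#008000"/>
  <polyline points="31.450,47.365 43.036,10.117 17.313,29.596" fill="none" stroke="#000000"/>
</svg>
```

1 u = 1 mm; y_m = 64.393 − y.

[1] `<path>` rectangle, #000000→engrave S335 F4273: (50.724,37.064) → (112.060,37.064) → (112.060,25.546) → (50.724,25.546) → (50.724,37.064) (closed)

[2] `<path>` closed polygon, #000000→engrave S335 F4273: (51.046,40.947) → (102.964,35.048) → (88.945,28.163) → (90.520,51.837) → (98.448,23.539) → (59.776,9.465) → (51.046,40.947) (closed)

[3] `<path>` cubic bezier, #008000→cut S875 F753: (45.907,19.993) → (52.614,17.998) → (79.040,21.018) → (106.471,28.719)

[4] `<polyline>` open polyline, #000000→engrave S335 F4273: (31.450,17.028) → (43.036,54.276) → (17.313,34.797)

(Gcodetools for Inkscape — laser output)
G21
G90
G0 X50.724 Y37.064
M3 S335
G01 X112.060 Y37.064 F4273
G01 X112.060 Y25.546
G01 X50.724 Y25.546
G01 X50.724 Y37.064
M5
G0 X51.046 Y40.947
M3 S335
G01 X102.964 Y35.048 F4273
G01 X88.945 Y28.163
G01 X90.520 Y51.837
G01 X98.448 Y23.539
G01 X59.776 Y9.465
G01 X51.046 Y40.947
M5
G0 X45.907 Y19.993
M3 S875
G01 X52.614 Y17.998 F753
G01 X79.040 Y21.018
G01 X106.471 Y28.719
M5
G0 X31.450 Y17.028
M3 S335
G01 X43.036 Y54.276 F4273
G01 X17.313 Y34.797
M5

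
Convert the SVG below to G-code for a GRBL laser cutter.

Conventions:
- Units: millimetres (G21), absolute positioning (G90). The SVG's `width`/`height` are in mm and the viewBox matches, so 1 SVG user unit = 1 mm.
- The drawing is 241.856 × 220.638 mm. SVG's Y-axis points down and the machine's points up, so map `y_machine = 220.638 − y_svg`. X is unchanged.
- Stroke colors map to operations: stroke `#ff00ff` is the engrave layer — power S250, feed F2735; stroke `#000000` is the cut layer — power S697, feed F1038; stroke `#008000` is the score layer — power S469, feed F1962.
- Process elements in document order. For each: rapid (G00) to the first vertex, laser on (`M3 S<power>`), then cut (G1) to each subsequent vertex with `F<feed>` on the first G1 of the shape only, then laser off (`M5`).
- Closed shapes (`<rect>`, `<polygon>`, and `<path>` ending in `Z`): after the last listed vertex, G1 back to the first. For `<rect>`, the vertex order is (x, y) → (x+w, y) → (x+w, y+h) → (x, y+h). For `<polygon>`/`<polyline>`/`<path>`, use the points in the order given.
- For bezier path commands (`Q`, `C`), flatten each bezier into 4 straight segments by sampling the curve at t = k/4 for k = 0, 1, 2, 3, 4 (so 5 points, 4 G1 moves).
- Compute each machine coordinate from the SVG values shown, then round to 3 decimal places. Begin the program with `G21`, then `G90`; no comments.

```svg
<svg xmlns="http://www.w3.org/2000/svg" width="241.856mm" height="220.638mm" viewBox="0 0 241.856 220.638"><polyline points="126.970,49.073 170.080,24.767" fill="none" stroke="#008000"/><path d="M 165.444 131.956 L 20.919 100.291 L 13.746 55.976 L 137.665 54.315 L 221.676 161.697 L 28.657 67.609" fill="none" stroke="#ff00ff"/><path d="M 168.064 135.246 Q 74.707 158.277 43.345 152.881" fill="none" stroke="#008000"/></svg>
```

G21
G90
G00 X126.970 Y171.565
M3 S469
G1 X170.080 Y195.871 F1962
M5
G00 X165.444 Y88.682
M3 S250
G1 X20.919 Y120.347 F2735
G1 X13.746 Y164.662
G1 X137.665 Y166.323
G1 X221.676 Y58.941
G1 X28.657 Y153.029
M5
G00 X168.064 Y85.392
M3 S469
G1 X125.260 Y75.653 F1962
G1 X90.206 Y69.468
G1 X62.901 Y66.836
G1 X43.345 Y67.757
M5

viewBox `0 0 241.856 220.638` with mm width/height → 1 unit = 1 mm. Flip: y_m = 220.638 − y_svg.

**Shape 1** — `<polyline>` line segment, stroke `#008000` → score (S469, F1962). Machine vertices: (126.970,171.565) → (170.080,195.871). Open path.

**Shape 2** — `<path>` open polyline, stroke `#ff00ff` → engrave (S250, F2735). Machine vertices: (165.444,88.682) → (20.919,120.347) → (13.746,164.662) → (137.665,166.323) → (221.676,58.941) → (28.657,153.029). Open path.

**Shape 3** — `<path>` quadratic bezier, stroke `#008000` → score (S469, F1962). Control points (SVG): P0=(168.064,135.246), P1=(74.707,158.277), P2=(43.345,152.881); sampled at t=k/4. Machine vertices: (168.064,85.392) → (125.260,75.653) → (90.206,69.468) → (62.901,66.836) → (43.345,67.757). Open path.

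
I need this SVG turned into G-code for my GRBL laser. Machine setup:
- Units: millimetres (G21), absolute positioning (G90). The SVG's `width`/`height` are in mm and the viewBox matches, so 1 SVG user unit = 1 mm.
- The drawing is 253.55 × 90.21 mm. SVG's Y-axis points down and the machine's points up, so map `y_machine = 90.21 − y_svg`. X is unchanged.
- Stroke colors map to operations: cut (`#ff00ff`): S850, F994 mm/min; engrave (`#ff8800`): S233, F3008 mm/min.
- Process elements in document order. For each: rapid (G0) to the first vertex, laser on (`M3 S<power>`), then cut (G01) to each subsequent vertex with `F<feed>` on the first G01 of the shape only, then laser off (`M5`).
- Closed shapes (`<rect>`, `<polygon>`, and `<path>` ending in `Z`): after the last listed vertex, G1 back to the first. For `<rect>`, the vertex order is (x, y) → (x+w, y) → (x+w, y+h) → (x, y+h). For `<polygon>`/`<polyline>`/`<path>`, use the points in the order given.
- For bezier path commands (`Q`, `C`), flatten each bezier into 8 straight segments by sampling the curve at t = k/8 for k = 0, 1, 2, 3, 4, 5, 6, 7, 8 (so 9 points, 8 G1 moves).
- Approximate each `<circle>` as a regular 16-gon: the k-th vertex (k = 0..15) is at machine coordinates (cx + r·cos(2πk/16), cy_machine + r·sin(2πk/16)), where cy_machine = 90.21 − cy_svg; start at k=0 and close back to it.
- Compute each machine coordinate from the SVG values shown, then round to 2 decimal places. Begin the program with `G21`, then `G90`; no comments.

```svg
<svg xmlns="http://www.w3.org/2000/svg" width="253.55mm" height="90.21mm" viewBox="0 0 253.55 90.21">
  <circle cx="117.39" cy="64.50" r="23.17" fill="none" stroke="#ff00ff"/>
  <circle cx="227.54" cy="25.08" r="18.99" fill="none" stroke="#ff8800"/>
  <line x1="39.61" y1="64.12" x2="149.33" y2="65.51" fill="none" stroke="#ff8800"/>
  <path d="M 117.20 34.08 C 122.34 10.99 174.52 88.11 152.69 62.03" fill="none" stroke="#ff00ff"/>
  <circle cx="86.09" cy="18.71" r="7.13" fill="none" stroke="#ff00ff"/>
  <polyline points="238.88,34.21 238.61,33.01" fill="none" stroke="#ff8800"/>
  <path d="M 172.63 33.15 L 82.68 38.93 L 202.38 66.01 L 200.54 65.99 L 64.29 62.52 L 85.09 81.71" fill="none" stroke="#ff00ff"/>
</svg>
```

viewBox `0 0 253.55 90.21` with mm width/height → 1 unit = 1 mm. Flip: y_m = 90.21 − y_svg.

**Shape 1** — `<circle>` circle, stroke `#ff00ff` → cut (S850, F994). Machine vertices: (140.56,25.71) → (138.80,34.58) → (133.77,42.09) → (126.26,47.12) → (117.39,48.88) → (108.52,47.12) → (101.01,42.09) → (95.98,34.58) → (94.22,25.71) → (95.98,16.84) → (101.01,9.33) → (108.52,4.30) → (117.39,2.54) → (126.26,4.30) → (133.77,9.33) → (138.80,16.84) → (140.56,25.71). Closed: final G1 returns to the first vertex.

**Shape 2** — `<circle>` circle, stroke `#ff8800` → engrave (S233, F3008). Machine vertices: (246.53,65.13) → (245.08,72.40) → (240.97,78.56) → (234.81,82.67) → (227.54,84.12) → (220.27,82.67) → (214.11,78.56) → (210.00,72.40) → (208.55,65.13) → (210.00,57.86) → (214.11,51.70) → (220.27,47.59) → (227.54,46.14) → (234.81,47.59) → (240.97,51.70) → (245.08,57.86) → (246.53,65.13). Closed: final G1 returns to the first vertex.

**Shape 3** — `<line>` line segment, stroke `#ff8800` → engrave (S233, F3008). Machine vertices: (39.61,26.09) → (149.33,24.70). Open path.

**Shape 4** — `<path>` cubic bezier, stroke `#ff00ff` → cut (S850, F994). Control points (SVG): P0=(117.20,34.08), P1=(122.34,10.99), P2=(174.52,88.11), P3=(152.69,62.03); sampled at t=k/8. Machine vertices: (117.20,56.13) → (121.10,60.49) → (127.98,57.84) → (136.44,50.56) → (145.06,41.03) → (152.41,31.65) → (157.08,24.79) → (157.64,22.84) → (152.69,28.18). Open path.

**Shape 5** — `<circle>` circle, stroke `#ff00ff` → cut (S850, F994). Machine vertices: (93.22,71.50) → (92.68,74.23) → (91.13,76.54) → (88.82,78.09) → (86.09,78.63) → (83.36,78.09) → (81.05,76.54) → (79.50,74.23) → (78.96,71.50) → (79.50,68.77) → (81.05,66.46) → (83.36,64.91) → (86.09,64.37) → (88.82,64.91) → (91.13,66.46) → (92.68,68.77) → (93.22,71.50). Closed: final G1 returns to the first vertex.

**Shape 6** — `<polyline>` line segment, stroke `#ff8800` → engrave (S233, F3008). Machine vertices: (238.88,56.00) → (238.61,57.20). Open path.

**Shape 7** — `<path>` open polyline, stroke `#ff00ff` → cut (S850, F994). Machine vertices: (172.63,57.06) → (82.68,51.28) → (202.38,24.20) → (200.54,24.22) → (64.29,27.69) → (85.09,8.50). Open path.

G21
G90
G0 X140.56 Y25.71
M3 S850
G01 X138.80 Y34.58 F994
G01 X133.77 Y42.09
G01 X126.26 Y47.12
G01 X117.39 Y48.88
G01 X108.52 Y47.12
G01 X101.01 Y42.09
G01 X95.98 Y34.58
G01 X94.22 Y25.71
G01 X95.98 Y16.84
G01 X101.01 Y9.33
G01 X108.52 Y4.30
G01 X117.39 Y2.54
G01 X126.26 Y4.30
G01 X133.77 Y9.33
G01 X138.80 Y16.84
G01 X140.56 Y25.71
M5
G0 X246.53 Y65.13
M3 S233
G01 X245.08 Y72.40 F3008
G01 X240.97 Y78.56
G01 X234.81 Y82.67
G01 X227.54 Y84.12
G01 X220.27 Y82.67
G01 X214.11 Y78.56
G01 X210.00 Y72.40
G01 X208.55 Y65.13
G01 X210.00 Y57.86
G01 X214.11 Y51.70
G01 X220.27 Y47.59
G01 X227.54 Y46.14
G01 X234.81 Y47.59
G01 X240.97 Y51.70
G01 X245.08 Y57.86
G01 X246.53 Y65.13
M5
G0 X39.61 Y26.09
M3 S233
G01 X149.33 Y24.70 F3008
M5
G0 X117.20 Y56.13
M3 S850
G01 X121.10 Y60.49 F994
G01 X127.98 Y57.84
G01 X136.44 Y50.56
G01 X145.06 Y41.03
G01 X152.41 Y31.65
G01 X157.08 Y24.79
G01 X157.64 Y22.84
G01 X152.69 Y28.18
M5
G0 X93.22 Y71.50
M3 S850
G01 X92.68 Y74.23 F994
G01 X91.13 Y76.54
G01 X88.82 Y78.09
G01 X86.09 Y78.63
G01 X83.36 Y78.09
G01 X81.05 Y76.54
G01 X79.50 Y74.23
G01 X78.96 Y71.50
G01 X79.50 Y68.77
G01 X81.05 Y66.46
G01 X83.36 Y64.91
G01 X86.09 Y64.37
G01 X88.82 Y64.91
G01 X91.13 Y66.46
G01 X92.68 Y68.77
G01 X93.22 Y71.50
M5
G0 X238.88 Y56.00
M3 S233
G01 X238.61 Y57.20 F3008
M5
G0 X172.63 Y57.06
M3 S850
G01 X82.68 Y51.28 F994
G01 X202.38 Y24.20
G01 X200.54 Y24.22
G01 X64.29 Y27.69
G01 X85.09 Y8.50
M5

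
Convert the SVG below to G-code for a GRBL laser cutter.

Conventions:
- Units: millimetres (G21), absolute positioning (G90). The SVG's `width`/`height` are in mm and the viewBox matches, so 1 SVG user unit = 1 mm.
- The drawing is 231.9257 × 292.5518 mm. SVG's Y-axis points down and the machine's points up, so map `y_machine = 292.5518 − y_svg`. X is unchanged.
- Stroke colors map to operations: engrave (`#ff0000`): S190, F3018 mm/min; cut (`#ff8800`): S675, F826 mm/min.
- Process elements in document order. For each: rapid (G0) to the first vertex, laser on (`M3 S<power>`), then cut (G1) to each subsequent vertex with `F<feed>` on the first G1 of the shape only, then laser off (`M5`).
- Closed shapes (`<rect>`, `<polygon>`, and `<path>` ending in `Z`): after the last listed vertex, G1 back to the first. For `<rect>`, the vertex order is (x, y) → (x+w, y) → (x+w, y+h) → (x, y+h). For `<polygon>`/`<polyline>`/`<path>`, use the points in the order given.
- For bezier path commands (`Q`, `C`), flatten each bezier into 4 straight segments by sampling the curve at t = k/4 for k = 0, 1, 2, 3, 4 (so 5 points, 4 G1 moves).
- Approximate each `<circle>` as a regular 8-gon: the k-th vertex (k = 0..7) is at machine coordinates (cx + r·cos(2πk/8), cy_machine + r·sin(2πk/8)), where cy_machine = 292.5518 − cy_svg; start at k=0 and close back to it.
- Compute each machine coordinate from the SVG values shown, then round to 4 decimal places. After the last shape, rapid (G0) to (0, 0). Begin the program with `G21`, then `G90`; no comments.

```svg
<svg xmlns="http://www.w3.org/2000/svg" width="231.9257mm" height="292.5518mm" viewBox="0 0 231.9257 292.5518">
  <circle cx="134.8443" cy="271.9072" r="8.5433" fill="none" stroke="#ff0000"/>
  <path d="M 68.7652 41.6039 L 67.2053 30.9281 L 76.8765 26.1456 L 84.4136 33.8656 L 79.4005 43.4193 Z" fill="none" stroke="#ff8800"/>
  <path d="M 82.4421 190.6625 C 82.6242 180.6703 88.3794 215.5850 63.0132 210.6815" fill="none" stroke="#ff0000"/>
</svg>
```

G21
G90
G0 X143.3876 Y20.6446
M3 S190
G1 X140.8853 Y26.6856 F3018
G1 X134.8443 Y29.1879
G1 X128.8033 Y26.6856
G1 X126.3010 Y20.6446
G1 X128.8033 Y14.6036
G1 X134.8443 Y12.1013
G1 X140.8853 Y14.6036
G1 X143.3876 Y20.6446
M5
G0 X68.7652 Y250.9479
M3 S675
G1 X67.2053 Y261.6237 F826
G1 X76.8765 Y266.4062
G1 X84.4136 Y258.6862
G1 X79.4005 Y249.1325
G1 X68.7652 Y250.9479
M5
G0 X82.4421 Y101.8893
M3 S190
G1 X83.0503 Y102.2872 F3018
G1 X82.3083 Y93.7881
G1 X76.7759 Y84.3348
G1 X63.0132 Y81.8703
M5
G0 X0.0000 Y0.0000

viewBox `0 0 231.9257 292.5518` with mm width/height → 1 unit = 1 mm. Flip: y_m = 292.5518 − y_svg.

**Shape 1** — `<circle>` circle, stroke `#ff0000` → engrave (S190, F3018). Machine vertices: (143.3876,20.6446) → (140.8853,26.6856) → (134.8443,29.1879) → (128.8033,26.6856) → (126.3010,20.6446) → (128.8033,14.6036) → (134.8443,12.1013) → (140.8853,14.6036) → (143.3876,20.6446). Closed: final G1 returns to the first vertex.

**Shape 2** — `<path>` regular polygon, stroke `#ff8800` → cut (S675, F826). Machine vertices: (68.7652,250.9479) → (67.2053,261.6237) → (76.8765,266.4062) → (84.4136,258.6862) → (79.4005,249.1325) → (68.7652,250.9479). Closed: final G1 returns to the first vertex.

**Shape 3** — `<path>` cubic bezier, stroke `#ff0000` → engrave (S190, F3018). Control points (SVG): P0=(82.4421,190.6625), P1=(82.6242,180.6703), P2=(88.3794,215.5850), P3=(63.0132,210.6815); sampled at t=k/4. Machine vertices: (82.4421,101.8893) → (83.0503,102.2872) → (82.3083,93.7881) → (76.7759,84.3348) → (63.0132,81.8703). Open path.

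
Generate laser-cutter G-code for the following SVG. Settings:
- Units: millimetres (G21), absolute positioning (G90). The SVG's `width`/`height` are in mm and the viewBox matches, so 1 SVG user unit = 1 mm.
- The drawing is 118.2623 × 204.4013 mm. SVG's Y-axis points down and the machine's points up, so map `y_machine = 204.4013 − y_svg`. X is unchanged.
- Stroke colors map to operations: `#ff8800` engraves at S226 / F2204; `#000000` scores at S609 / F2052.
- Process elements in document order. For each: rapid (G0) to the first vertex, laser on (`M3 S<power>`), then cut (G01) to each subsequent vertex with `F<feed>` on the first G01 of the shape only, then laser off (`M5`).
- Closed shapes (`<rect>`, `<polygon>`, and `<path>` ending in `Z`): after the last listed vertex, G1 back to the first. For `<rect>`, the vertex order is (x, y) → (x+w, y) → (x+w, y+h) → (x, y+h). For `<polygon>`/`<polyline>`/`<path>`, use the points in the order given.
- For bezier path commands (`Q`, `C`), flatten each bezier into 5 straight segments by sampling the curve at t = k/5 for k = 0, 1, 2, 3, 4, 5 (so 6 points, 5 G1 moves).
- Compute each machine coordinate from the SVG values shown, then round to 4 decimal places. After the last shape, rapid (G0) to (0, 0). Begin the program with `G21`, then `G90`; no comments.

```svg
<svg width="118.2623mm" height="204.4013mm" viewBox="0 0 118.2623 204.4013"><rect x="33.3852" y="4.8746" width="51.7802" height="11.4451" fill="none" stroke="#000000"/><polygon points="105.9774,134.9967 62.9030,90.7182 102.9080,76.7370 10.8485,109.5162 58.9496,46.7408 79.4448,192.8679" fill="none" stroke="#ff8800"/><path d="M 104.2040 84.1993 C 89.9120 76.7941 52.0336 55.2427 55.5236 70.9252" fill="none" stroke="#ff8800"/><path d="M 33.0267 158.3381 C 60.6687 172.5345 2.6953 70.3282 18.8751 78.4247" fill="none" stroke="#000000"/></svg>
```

1 u = 1 mm; y_m = 204.4013 − y.

[1] `<rect>` rectangle, #000000→score S609 F2052: (33.3852,199.5267) → (85.1654,199.5267) → (85.1654,188.0816) → (33.3852,188.0816) → (33.3852,199.5267) (closed)

[2] `<polygon>` closed polygon, #ff8800→engrave S226 F2204: (105.9774,69.4046) → (62.9030,113.6831) → (102.9080,127.6643) → (10.8485,94.8851) → (58.9496,157.6605) → (79.4448,11.5334) → (105.9774,69.4046) (closed)

[3] `<path>` cubic bezier, #ff8800→engrave S226 F2204: (104.2040,120.2020) → (93.3181,125.9316) → (79.8892,132.5901) → (67.0353,137.7112) → (57.8742,138.8286) → (55.5236,133.4761)

[4] `<path>` cubic bezier, #000000→score S609 F2052: (33.0267,46.0632) → (40.6162,49.7000) → (35.3269,70.3917) → (24.8277,97.2562) → (16.7875,119.4118) → (18.8751,125.9766)

G21
G90
G0 X33.3852 Y199.5267
M3 S609
G01 X85.1654 Y199.5267 F2052
G01 X85.1654 Y188.0816
G01 X33.3852 Y188.0816
G01 X33.3852 Y199.5267
M5
G0 X105.9774 Y69.4046
M3 S226
G01 X62.9030 Y113.6831 F2204
G01 X102.9080 Y127.6643
G01 X10.8485 Y94.8851
G01 X58.9496 Y157.6605
G01 X79.4448 Y11.5334
G01 X105.9774 Y69.4046
M5
G0 X104.2040 Y120.2020
M3 S226
G01 X93.3181 Y125.9316 F2204
G01 X79.8892 Y132.5901
G01 X67.0353 Y137.7112
G01 X57.8742 Y138.8286
G01 X55.5236 Y133.4761
M5
G0 X33.0267 Y46.0632
M3 S609
G01 X40.6162 Y49.7000 F2052
G01 X35.3269 Y70.3917
G01 X24.8277 Y97.2562
G01 X16.7875 Y119.4118
G01 X18.8751 Y125.9766
M5
G0 X0.0000 Y0.0000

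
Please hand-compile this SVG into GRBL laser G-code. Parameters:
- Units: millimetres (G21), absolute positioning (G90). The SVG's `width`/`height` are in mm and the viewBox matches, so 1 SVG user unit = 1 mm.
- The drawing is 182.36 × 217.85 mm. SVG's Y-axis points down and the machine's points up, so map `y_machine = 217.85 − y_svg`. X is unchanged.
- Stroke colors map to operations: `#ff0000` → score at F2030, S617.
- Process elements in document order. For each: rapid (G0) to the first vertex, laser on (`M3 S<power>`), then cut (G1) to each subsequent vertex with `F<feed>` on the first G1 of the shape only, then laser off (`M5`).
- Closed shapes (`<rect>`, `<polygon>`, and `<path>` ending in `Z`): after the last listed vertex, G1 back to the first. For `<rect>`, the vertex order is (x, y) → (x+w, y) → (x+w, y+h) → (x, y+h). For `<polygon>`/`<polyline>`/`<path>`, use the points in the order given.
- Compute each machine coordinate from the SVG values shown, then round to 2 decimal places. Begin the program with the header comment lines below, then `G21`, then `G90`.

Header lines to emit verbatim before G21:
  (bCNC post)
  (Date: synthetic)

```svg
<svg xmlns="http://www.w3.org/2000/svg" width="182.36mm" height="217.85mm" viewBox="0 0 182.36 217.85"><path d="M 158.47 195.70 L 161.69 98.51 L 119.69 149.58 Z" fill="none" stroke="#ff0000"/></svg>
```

(bCNC post)
(Date: synthetic)
G21
G90
G0 X158.47 Y22.15
M3 S617
G1 X161.69 Y119.34 F2030
G1 X119.69 Y68.27
G1 X158.47 Y22.15
M5

1 u = 1 mm; y_m = 217.85 − y.

[1] `<path>` closed polygon, #ff0000→score S617 F2030: (158.47,22.15) → (161.69,119.34) → (119.69,68.27) → (158.47,22.15) (closed)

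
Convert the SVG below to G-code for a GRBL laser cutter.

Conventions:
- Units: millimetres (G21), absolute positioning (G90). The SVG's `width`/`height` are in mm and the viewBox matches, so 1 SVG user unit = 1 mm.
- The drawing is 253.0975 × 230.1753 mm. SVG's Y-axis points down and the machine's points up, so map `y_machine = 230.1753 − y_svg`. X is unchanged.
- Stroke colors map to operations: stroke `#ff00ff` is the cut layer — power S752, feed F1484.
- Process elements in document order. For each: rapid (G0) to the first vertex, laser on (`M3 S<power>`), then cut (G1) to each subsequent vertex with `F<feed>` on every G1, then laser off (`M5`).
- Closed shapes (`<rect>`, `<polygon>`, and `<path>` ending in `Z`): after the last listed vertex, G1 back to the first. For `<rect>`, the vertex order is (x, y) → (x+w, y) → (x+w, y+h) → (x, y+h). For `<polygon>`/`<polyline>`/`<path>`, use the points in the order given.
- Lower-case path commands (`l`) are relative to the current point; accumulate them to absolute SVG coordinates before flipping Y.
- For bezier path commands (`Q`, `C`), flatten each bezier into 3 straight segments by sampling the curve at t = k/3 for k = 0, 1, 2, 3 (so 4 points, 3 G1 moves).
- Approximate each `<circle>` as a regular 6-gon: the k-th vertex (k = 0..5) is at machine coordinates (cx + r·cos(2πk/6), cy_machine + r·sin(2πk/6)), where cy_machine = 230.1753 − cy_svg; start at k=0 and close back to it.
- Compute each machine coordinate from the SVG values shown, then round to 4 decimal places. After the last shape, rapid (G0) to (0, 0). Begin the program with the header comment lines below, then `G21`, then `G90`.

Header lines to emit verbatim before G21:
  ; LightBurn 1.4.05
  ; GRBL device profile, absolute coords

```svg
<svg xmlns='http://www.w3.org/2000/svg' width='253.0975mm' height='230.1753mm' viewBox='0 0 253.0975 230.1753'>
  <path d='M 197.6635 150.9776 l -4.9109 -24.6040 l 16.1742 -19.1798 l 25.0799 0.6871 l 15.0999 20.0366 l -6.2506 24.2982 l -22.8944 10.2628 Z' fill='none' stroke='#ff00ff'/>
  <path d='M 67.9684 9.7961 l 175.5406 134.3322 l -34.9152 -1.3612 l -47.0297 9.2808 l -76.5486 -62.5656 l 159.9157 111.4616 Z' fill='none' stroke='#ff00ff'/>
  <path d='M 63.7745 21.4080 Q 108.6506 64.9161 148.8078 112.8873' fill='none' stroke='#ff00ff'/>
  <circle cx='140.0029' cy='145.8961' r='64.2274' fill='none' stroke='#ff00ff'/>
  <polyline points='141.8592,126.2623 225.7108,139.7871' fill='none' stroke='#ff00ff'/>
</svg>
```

Since the viewBox matches the mm dimensions, user units are millimetres directly. The only transform is the Y-flip y_m = 230.1753 − y_svg.

Shape 1 is a regular polygon drawn with `<path>`. Its stroke #ff00ff means cut at S752, F1484. After flipping Y the toolpath is (197.6635,79.1977) → (192.7526,103.8017) → (208.9268,122.9815) → (234.0067,122.2944) → (249.1066,102.2578) → (242.8560,77.9596) → (219.9616,67.6968) → (197.6635,79.1977), returning to the start.

Shape 2 is a closed polygon drawn with `<path>`. Its stroke #ff00ff means cut at S752, F1484. After flipping Y the toolpath is (67.9684,220.3792) → (243.5090,86.0470) → (208.5938,87.4082) → (161.5641,78.1274) → (85.0155,140.6930) → (244.9312,29.2314) → (67.9684,220.3792), returning to the start.

Shape 3 is a quadratic bezier drawn with `<path>`. Its stroke #ff00ff means cut at S752, F1484. After flipping Y the toolpath is (63.7745,208.7673) → (93.1676,179.2660) → (121.5120,148.7729) → (148.8078,117.2880).

Shape 4 is a circle drawn with `<circle>`. Its stroke #ff00ff means cut at S752, F1484. After flipping Y the toolpath is (204.2303,84.2792) → (172.1166,139.9018) → (107.8892,139.9018) → (75.7755,84.2792) → (107.8892,28.6566) → (172.1166,28.6566) → (204.2303,84.2792), returning to the start.

Shape 5 is a line segment drawn with `<polyline>`. Its stroke #ff00ff means cut at S752, F1484. After flipping Y the toolpath is (141.8592,103.9130) → (225.7108,90.3882).

; LightBurn 1.4.05
; GRBL device profile, absolute coords
G21
G90
G0 X197.6635 Y79.1977
M3 S752
G1 X192.7526 Y103.8017 F1484
G1 X208.9268 Y122.9815 F1484
G1 X234.0067 Y122.2944 F1484
G1 X249.1066 Y102.2578 F1484
G1 X242.8560 Y77.9596 F1484
G1 X219.9616 Y67.6968 F1484
G1 X197.6635 Y79.1977 F1484
M5
G0 X67.9684 Y220.3792
M3 S752
G1 X243.5090 Y86.0470 F1484
G1 X208.5938 Y87.4082 F1484
G1 X161.5641 Y78.1274 F1484
G1 X85.0155 Y140.6930 F1484
G1 X244.9312 Y29.2314 F1484
G1 X67.9684 Y220.3792 F1484
M5
G0 X63.7745 Y208.7673
M3 S752
G1 X93.1676 Y179.2660 F1484
G1 X121.5120 Y148.7729 F1484
G1 X148.8078 Y117.2880 F1484
M5
G0 X204.2303 Y84.2792
M3 S752
G1 X172.1166 Y139.9018 F1484
G1 X107.8892 Y139.9018 F1484
G1 X75.7755 Y84.2792 F1484
G1 X107.8892 Y28.6566 F1484
G1 X172.1166 Y28.6566 F1484
G1 X204.2303 Y84.2792 F1484
M5
G0 X141.8592 Y103.9130
M3 S752
G1 X225.7108 Y90.3882 F1484
M5
G0 X0.0000 Y0.0000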